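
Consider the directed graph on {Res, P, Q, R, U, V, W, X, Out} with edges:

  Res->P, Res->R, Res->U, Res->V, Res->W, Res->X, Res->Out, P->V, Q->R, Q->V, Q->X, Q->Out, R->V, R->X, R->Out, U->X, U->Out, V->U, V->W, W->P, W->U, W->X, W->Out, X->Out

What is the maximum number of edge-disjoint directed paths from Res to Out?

5

Assign every edge capacity 1; by Menger, the answer equals the max flow.
Path Res→Out (+1); total 1.
Path Res→R→Out (+1); total 2.
Path Res→U→Out (+1); total 3.
Path Res→W→Out (+1); total 4.
Path Res→X→Out (+1); total 5.
No residual Res→Out path; max flow = 5.
Certifying cut of size 5: {Res→Out, Res→R, U→Out, W→Out, X→Out}.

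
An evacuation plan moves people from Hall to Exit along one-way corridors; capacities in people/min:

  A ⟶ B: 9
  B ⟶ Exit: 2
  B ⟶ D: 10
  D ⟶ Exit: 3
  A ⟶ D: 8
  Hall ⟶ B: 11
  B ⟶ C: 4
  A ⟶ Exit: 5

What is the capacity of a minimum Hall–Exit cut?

Augment Hall→B→Exit: bottleneck 2, flow now 2.
Augment Hall→B→D→Exit: bottleneck 3, flow now 5.
No augmenting path remains; maximum flow = 5.
By max-flow min-cut, the minimum cut capacity equals the max flow.
In the residual graph, reachable from Hall: {Hall, B, C, D}.
Min-cut edges: B→Exit (2), D→Exit (3); capacity 2 + 3 = 5.

5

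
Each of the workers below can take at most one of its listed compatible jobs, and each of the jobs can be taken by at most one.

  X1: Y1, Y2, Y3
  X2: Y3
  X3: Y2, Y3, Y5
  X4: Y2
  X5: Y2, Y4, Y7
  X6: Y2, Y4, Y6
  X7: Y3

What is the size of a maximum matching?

6

Unit-capacity flow: source→left, listed edges, right→sink; max matching = max flow.
Augmenting path X1→Y1 (+1); matched 1.
Augmenting path X2→Y3 (+1); matched 2.
Augmenting path X3→Y2 (+1); matched 3.
Augmenting path X5→Y4 (+1); matched 4.
Augmenting path X6→Y6 (+1); matched 5.
Augmenting path X4→Y2→X3→Y5 (+1); matched 6.
No augmenting path remains; maximum matching = 6.
König certificate: {X1, X3, X4, X5, X6, Y3} is a vertex cover of size 6 (every listed pair touches it), so no matching can be larger.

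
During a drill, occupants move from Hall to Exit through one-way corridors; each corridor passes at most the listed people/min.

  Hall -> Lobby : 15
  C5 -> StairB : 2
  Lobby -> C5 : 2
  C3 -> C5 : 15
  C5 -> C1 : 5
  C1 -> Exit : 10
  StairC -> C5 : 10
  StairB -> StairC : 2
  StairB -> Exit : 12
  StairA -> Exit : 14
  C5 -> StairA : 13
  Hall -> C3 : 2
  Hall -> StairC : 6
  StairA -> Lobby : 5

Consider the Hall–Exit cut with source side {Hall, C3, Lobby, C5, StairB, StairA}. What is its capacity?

39

Edges leaving {Hall, C3, Lobby, C5, StairB, StairA}: Hall→StairC (6), C5→C1 (5), StairB→StairC (2), StairB→Exit (12), StairA→Exit (14).
Cut capacity = 6 + 5 + 2 + 12 + 14 = 39.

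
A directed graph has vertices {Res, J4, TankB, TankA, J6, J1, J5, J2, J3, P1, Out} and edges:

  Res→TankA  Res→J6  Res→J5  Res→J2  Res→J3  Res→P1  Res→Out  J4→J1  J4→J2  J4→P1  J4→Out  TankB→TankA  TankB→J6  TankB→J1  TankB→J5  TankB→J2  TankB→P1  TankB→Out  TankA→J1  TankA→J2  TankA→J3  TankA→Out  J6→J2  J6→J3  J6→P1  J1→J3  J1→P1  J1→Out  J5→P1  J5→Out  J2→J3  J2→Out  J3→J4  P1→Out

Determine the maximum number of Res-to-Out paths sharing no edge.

Assign every edge capacity 1; by Menger, the answer equals the max flow.
Path Res→Out (+1); total 1.
Path Res→TankA→Out (+1); total 2.
Path Res→J5→Out (+1); total 3.
Path Res→J2→Out (+1); total 4.
Path Res→P1→Out (+1); total 5.
Path Res→J3→J4→Out (+1); total 6.
No residual Res→Out path; max flow = 6.
Certifying cut of size 6: {J2→Out, J3→J4, P1→Out, Res→J5, Res→Out, Res→TankA}.

6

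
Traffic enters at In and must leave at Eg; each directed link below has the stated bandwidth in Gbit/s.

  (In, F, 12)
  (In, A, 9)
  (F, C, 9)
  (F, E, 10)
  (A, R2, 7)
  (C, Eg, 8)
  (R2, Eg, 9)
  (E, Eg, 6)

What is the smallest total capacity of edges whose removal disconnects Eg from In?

Augment In→F→C→Eg: bottleneck 8, flow now 8.
Augment In→F→E→Eg: bottleneck 4, flow now 12.
Augment In→A→R2→Eg: bottleneck 7, flow now 19.
No augmenting path remains; maximum flow = 19.
By max-flow min-cut, the minimum cut capacity equals the max flow.
In the residual graph, reachable from In: {In, A}.
Min-cut edges: In→F (12), A→R2 (7); capacity 12 + 7 = 19.

19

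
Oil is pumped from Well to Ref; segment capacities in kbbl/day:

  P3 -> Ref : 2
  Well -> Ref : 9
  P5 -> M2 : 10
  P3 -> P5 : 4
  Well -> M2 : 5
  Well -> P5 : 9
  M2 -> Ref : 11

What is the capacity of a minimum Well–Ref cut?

20

Augment Well→Ref: bottleneck 9, flow now 9.
Augment Well→M2→Ref: bottleneck 5, flow now 14.
Augment Well→P5→M2→Ref: bottleneck 6, flow now 20.
No augmenting path remains; maximum flow = 20.
By max-flow min-cut, the minimum cut capacity equals the max flow.
In the residual graph, reachable from Well: {Well, P5, M2}.
Min-cut edges: Well→Ref (9), M2→Ref (11); capacity 9 + 11 = 20.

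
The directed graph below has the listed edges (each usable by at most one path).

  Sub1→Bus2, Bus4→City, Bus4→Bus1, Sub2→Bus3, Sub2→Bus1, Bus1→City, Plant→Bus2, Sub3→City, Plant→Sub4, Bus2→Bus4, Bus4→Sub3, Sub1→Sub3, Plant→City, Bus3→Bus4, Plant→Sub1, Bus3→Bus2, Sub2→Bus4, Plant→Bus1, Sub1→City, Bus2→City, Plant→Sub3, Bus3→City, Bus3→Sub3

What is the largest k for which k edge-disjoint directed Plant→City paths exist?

Assign every edge capacity 1; by Menger, the answer equals the max flow.
Path Plant→City (+1); total 1.
Path Plant→Sub1→City (+1); total 2.
Path Plant→Bus2→City (+1); total 3.
Path Plant→Sub3→City (+1); total 4.
Path Plant→Bus1→City (+1); total 5.
No residual Plant→City path; max flow = 5.
Certifying cut of size 5: {Plant→Bus1, Plant→Bus2, Plant→City, Plant→Sub1, Plant→Sub3}.

5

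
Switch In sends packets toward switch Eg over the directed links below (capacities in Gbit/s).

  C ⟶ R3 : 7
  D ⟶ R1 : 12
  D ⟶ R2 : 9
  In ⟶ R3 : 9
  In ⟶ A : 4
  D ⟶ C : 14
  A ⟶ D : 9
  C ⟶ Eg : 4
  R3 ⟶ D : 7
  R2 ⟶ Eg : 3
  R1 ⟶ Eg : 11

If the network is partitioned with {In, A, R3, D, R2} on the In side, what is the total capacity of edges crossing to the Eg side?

29

Edges leaving {In, A, R3, D, R2}: D→C (14), D→R1 (12), R2→Eg (3).
Cut capacity = 14 + 12 + 3 = 29.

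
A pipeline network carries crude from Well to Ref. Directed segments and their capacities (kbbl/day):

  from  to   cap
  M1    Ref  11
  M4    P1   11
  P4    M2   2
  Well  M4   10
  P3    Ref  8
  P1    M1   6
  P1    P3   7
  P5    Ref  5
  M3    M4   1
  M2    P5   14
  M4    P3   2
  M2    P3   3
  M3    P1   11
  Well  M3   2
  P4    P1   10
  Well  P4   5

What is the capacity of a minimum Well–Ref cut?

16

Augment Well→M4→P3→Ref: bottleneck 2, flow now 2.
Augment Well→M4→P1→M1→Ref: bottleneck 6, flow now 8.
Augment Well→M4→P1→P3→Ref: bottleneck 2, flow now 10.
Augment Well→M3→P1→P3→Ref: bottleneck 2, flow now 12.
Augment Well→P4→P1→P3→Ref: bottleneck 2, flow now 14.
Augment Well→P4→M2→P5→Ref: bottleneck 2, flow now 16.
No augmenting path remains; maximum flow = 16.
By max-flow min-cut, the minimum cut capacity equals the max flow.
In the residual graph, reachable from Well: {Well, M4, M3, P4, P1, P3}.
Min-cut edges: P4→M2 (2), P1→M1 (6), P3→Ref (8); capacity 2 + 6 + 8 = 16.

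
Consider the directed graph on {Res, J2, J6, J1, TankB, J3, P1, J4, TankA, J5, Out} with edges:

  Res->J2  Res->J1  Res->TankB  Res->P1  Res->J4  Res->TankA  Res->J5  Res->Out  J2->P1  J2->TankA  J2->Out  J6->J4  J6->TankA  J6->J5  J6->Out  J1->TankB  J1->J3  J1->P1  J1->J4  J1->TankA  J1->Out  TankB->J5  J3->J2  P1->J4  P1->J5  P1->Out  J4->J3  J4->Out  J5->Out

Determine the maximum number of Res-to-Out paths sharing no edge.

Assign every edge capacity 1; by Menger, the answer equals the max flow.
Path Res→Out (+1); total 1.
Path Res→J2→Out (+1); total 2.
Path Res→J1→Out (+1); total 3.
Path Res→P1→Out (+1); total 4.
Path Res→J4→Out (+1); total 5.
Path Res→J5→Out (+1); total 6.
No residual Res→Out path; max flow = 6.
Certifying cut of size 6: {J5→Out, Res→J1, Res→J2, Res→J4, Res→Out, Res→P1}.

6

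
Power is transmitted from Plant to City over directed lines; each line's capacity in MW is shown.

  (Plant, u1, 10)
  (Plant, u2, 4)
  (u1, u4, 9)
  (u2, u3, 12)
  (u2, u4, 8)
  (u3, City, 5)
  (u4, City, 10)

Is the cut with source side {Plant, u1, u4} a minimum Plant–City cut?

No — its capacity is 14, but the minimum cut has capacity 13.

Given cut capacity: 4 + 10 = 14.
Augment Plant→u1→u4→City: bottleneck 9, flow now 9.
Augment Plant→u2→u3→City: bottleneck 4, flow now 13.
No augmenting path remains; maximum flow = 13.
In the residual graph, reachable from Plant: {Plant, u1}.
Min-cut edges: Plant→u2 (4), u1→u4 (9); capacity 4 + 9 = 13.
Cut capacity 14 exceeds the max flow 13, so it is not minimum.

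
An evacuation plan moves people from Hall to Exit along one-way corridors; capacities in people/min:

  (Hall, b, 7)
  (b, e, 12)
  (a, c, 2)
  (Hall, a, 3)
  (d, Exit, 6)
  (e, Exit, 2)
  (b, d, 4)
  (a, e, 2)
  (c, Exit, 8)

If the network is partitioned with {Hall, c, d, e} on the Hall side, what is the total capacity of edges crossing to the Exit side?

Edges leaving {Hall, c, d, e}: Hall→a (3), Hall→b (7), c→Exit (8), d→Exit (6), e→Exit (2).
Cut capacity = 3 + 7 + 8 + 6 + 2 = 26.

26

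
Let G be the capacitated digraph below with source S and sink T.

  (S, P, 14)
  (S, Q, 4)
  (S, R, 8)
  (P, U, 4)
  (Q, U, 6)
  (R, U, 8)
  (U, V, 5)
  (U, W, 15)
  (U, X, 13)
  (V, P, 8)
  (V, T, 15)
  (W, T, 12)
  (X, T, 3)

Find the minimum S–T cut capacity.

Augment S→P→U→V→T: bottleneck 4, flow now 4.
Augment S→Q→U→V→T: bottleneck 1, flow now 5.
Augment S→Q→U→W→T: bottleneck 3, flow now 8.
Augment S→R→U→W→T: bottleneck 8, flow now 16.
No augmenting path remains; maximum flow = 16.
By max-flow min-cut, the minimum cut capacity equals the max flow.
In the residual graph, reachable from S: {S, P}.
Min-cut edges: S→Q (4), S→R (8), P→U (4); capacity 4 + 8 + 4 = 16.

16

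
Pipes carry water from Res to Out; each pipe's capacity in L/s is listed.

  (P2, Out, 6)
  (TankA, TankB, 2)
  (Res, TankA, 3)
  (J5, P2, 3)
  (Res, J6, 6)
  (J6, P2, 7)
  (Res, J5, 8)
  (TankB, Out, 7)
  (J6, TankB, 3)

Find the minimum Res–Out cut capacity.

11

Augment Res→J5→P2→Out: bottleneck 3, flow now 3.
Augment Res→TankA→TankB→Out: bottleneck 2, flow now 5.
Augment Res→J6→P2→Out: bottleneck 3, flow now 8.
Augment Res→J6→TankB→Out: bottleneck 3, flow now 11.
No augmenting path remains; maximum flow = 11.
By max-flow min-cut, the minimum cut capacity equals the max flow.
In the residual graph, reachable from Res: {Res, J5, TankA}.
Min-cut edges: Res→J6 (6), J5→P2 (3), TankA→TankB (2); capacity 6 + 3 + 2 = 11.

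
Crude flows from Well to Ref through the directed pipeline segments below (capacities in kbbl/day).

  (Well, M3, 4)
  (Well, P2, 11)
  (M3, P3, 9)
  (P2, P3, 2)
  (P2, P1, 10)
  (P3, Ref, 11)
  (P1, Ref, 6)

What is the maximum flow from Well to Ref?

12

Augment Well→M3→P3→Ref: bottleneck 4, flow now 4.
Augment Well→P2→P3→Ref: bottleneck 2, flow now 6.
Augment Well→P2→P1→Ref: bottleneck 6, flow now 12.
No augmenting path remains; maximum flow = 12.
In the residual graph, reachable from Well: {Well, P2, P1}.
Min-cut edges: Well→M3 (4), P2→P3 (2), P1→Ref (6); capacity 4 + 2 + 6 = 12.
This cut is saturated, so no flow can exceed 12.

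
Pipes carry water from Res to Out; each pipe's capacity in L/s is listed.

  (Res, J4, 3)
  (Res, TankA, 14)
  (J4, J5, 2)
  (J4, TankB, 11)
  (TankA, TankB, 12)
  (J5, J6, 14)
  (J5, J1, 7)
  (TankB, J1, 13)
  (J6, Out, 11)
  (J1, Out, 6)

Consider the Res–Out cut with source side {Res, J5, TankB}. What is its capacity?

Edges leaving {Res, J5, TankB}: Res→J4 (3), Res→TankA (14), J5→J6 (14), J5→J1 (7), TankB→J1 (13).
Cut capacity = 3 + 14 + 14 + 7 + 13 = 51.

51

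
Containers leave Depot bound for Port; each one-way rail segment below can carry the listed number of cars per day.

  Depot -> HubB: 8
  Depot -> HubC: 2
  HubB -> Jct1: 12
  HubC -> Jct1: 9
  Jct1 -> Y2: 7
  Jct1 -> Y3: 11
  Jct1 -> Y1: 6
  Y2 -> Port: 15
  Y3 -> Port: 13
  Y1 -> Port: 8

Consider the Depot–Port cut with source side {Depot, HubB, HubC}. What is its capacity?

Edges leaving {Depot, HubB, HubC}: HubB→Jct1 (12), HubC→Jct1 (9).
Cut capacity = 12 + 9 = 21.

21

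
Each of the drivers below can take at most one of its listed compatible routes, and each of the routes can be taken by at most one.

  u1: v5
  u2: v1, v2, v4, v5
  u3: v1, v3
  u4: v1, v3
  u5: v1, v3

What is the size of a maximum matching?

4

Unit-capacity flow: source→left, listed edges, right→sink; max matching = max flow.
Augmenting path u1→v5 (+1); matched 1.
Augmenting path u2→v1 (+1); matched 2.
Augmenting path u3→v3 (+1); matched 3.
Augmenting path u4→v1→u2→v2 (+1); matched 4.
No augmenting path remains; maximum matching = 4.
König certificate: {u1, u2, v1, v3} is a vertex cover of size 4 (every listed pair touches it), so no matching can be larger.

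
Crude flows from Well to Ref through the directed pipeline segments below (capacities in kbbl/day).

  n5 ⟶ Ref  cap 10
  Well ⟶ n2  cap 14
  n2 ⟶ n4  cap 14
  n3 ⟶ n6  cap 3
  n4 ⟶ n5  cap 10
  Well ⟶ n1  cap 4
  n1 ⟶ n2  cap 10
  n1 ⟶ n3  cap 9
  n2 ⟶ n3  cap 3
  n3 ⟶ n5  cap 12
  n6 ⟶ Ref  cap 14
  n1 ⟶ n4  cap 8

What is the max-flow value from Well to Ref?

Augment Well→n1→n3→n5→Ref: bottleneck 4, flow now 4.
Augment Well→n2→n3→n5→Ref: bottleneck 3, flow now 7.
Augment Well→n2→n4→n5→Ref: bottleneck 3, flow now 10.
Augment Well→n2→n4→n5→n3→n6→Ref: bottleneck 3, flow now 13. (uses reverse residual edge)
No augmenting path remains; maximum flow = 13.
In the residual graph, reachable from Well: {Well, n1, n2, n3, n4, n5}.
Min-cut edges: n3→n6 (3), n5→Ref (10); capacity 3 + 10 = 13.
This cut is saturated, so no flow can exceed 13.

13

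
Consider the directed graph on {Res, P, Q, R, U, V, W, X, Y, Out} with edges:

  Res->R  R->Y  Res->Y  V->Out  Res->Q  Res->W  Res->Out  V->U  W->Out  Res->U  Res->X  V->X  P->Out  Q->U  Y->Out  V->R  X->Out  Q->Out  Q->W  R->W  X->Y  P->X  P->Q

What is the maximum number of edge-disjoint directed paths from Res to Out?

Assign every edge capacity 1; by Menger, the answer equals the max flow.
Path Res→Out (+1); total 1.
Path Res→Q→Out (+1); total 2.
Path Res→W→Out (+1); total 3.
Path Res→X→Out (+1); total 4.
Path Res→Y→Out (+1); total 5.
No residual Res→Out path; max flow = 5.
Certifying cut of size 5: {Res→Out, Res→Q, Res→X, W→Out, Y→Out}.

5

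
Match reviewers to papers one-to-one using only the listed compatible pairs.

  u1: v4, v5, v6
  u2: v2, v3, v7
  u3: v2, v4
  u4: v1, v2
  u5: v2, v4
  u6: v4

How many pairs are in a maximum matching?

Unit-capacity flow: source→left, listed edges, right→sink; max matching = max flow.
Augmenting path u1→v4 (+1); matched 1.
Augmenting path u2→v2 (+1); matched 2.
Augmenting path u4→v1 (+1); matched 3.
Augmenting path u3→v2→u2→v3 (+1); matched 4.
Augmenting path u5→v4→u1→v5 (+1); matched 5.
No augmenting path remains; maximum matching = 5.
König certificate: {u1, u2, u4, v2, v4} is a vertex cover of size 5 (every listed pair touches it), so no matching can be larger.

5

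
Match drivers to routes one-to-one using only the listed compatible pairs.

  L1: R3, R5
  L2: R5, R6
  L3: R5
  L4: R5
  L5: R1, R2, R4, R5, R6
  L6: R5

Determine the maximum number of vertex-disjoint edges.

4

Unit-capacity flow: source→left, listed edges, right→sink; max matching = max flow.
Augmenting path L1→R3 (+1); matched 1.
Augmenting path L2→R5 (+1); matched 2.
Augmenting path L5→R1 (+1); matched 3.
Augmenting path L3→R5→L2→R6 (+1); matched 4.
No augmenting path remains; maximum matching = 4.
König certificate: {L1, L2, L5, R5} is a vertex cover of size 4 (every listed pair touches it), so no matching can be larger.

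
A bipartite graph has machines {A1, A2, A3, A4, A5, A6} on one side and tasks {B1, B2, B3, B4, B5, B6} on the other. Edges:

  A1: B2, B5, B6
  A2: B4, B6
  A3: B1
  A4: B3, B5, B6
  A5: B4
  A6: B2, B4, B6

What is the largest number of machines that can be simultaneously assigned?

6

Unit-capacity flow: source→left, listed edges, right→sink; max matching = max flow.
Augmenting path A1→B2 (+1); matched 1.
Augmenting path A2→B4 (+1); matched 2.
Augmenting path A3→B1 (+1); matched 3.
Augmenting path A4→B3 (+1); matched 4.
Augmenting path A6→B6 (+1); matched 5.
Augmenting path A5→B4→A2→B6→A6→B2→A1→B5 (+1); matched 6.
No augmenting path remains; maximum matching = 6.
König certificate: {A1, A2, A3, A4, A5, A6} is a vertex cover of size 6 (every listed pair touches it), so no matching can be larger.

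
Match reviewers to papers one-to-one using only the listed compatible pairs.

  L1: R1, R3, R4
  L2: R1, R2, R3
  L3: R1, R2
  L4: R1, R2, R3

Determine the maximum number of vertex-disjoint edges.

Unit-capacity flow: source→left, listed edges, right→sink; max matching = max flow.
Augmenting path L1→R1 (+1); matched 1.
Augmenting path L2→R2 (+1); matched 2.
Augmenting path L4→R3 (+1); matched 3.
Augmenting path L3→R1→L1→R4 (+1); matched 4.
No augmenting path remains; maximum matching = 4.
König certificate: {L1, L2, L3, L4} is a vertex cover of size 4 (every listed pair touches it), so no matching can be larger.

4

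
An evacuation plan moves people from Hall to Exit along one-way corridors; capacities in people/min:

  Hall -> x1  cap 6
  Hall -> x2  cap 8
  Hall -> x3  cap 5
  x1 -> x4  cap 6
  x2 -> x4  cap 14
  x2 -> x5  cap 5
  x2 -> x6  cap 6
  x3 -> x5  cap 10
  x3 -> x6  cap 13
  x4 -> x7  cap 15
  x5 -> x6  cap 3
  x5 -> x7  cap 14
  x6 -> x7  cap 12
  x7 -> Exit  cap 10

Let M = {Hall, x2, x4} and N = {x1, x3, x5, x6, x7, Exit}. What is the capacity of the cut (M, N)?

37

Edges leaving {Hall, x2, x4}: Hall→x1 (6), Hall→x3 (5), x2→x5 (5), x2→x6 (6), x4→x7 (15).
Cut capacity = 6 + 5 + 5 + 6 + 15 = 37.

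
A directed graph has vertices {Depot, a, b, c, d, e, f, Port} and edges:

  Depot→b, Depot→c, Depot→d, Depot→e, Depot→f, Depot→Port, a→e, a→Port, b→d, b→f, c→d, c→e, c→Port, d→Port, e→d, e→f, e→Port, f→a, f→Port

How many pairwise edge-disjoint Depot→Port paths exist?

Assign every edge capacity 1; by Menger, the answer equals the max flow.
Path Depot→Port (+1); total 1.
Path Depot→c→Port (+1); total 2.
Path Depot→d→Port (+1); total 3.
Path Depot→e→Port (+1); total 4.
Path Depot→f→Port (+1); total 5.
Path Depot→b→f→a→Port (+1); total 6.
No residual Depot→Port path; max flow = 6.
Certifying cut of size 6: {Depot→Port, Depot→b, Depot→c, Depot→d, Depot→e, Depot→f}.

6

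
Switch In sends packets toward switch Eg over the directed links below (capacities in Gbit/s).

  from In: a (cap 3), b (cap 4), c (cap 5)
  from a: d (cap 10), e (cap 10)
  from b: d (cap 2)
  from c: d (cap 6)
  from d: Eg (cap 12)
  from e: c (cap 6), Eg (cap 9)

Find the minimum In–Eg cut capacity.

Augment In→a→d→Eg: bottleneck 3, flow now 3.
Augment In→b→d→Eg: bottleneck 2, flow now 5.
Augment In→c→d→Eg: bottleneck 5, flow now 10.
No augmenting path remains; maximum flow = 10.
By max-flow min-cut, the minimum cut capacity equals the max flow.
In the residual graph, reachable from In: {In, b}.
Min-cut edges: In→a (3), In→c (5), b→d (2); capacity 3 + 5 + 2 = 10.

10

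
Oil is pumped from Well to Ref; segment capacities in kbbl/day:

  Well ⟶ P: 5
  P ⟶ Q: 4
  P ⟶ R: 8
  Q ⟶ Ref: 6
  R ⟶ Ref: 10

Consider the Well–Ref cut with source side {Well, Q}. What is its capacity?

11

Edges leaving {Well, Q}: Well→P (5), Q→Ref (6).
Cut capacity = 5 + 6 = 11.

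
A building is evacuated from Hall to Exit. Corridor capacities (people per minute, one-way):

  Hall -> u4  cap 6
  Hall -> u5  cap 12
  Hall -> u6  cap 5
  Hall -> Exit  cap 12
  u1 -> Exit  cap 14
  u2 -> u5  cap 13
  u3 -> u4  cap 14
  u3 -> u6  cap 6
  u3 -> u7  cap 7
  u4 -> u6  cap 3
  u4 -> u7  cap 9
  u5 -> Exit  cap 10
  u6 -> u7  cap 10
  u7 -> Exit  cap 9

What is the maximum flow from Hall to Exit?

Augment Hall→Exit: bottleneck 12, flow now 12.
Augment Hall→u5→Exit: bottleneck 10, flow now 22.
Augment Hall→u4→u7→Exit: bottleneck 6, flow now 28.
Augment Hall→u6→u7→Exit: bottleneck 3, flow now 31.
No augmenting path remains; maximum flow = 31.
In the residual graph, reachable from Hall: {Hall, u4, u5, u6, u7}.
Min-cut edges: Hall→Exit (12), u5→Exit (10), u7→Exit (9); capacity 12 + 10 + 9 = 31.
This cut is saturated, so no flow can exceed 31.

31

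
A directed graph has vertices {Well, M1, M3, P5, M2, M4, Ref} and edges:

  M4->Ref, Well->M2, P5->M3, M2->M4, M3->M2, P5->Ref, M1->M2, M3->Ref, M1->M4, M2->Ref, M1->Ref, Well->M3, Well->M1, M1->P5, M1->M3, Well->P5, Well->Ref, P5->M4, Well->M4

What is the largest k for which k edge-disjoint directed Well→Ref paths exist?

Assign every edge capacity 1; by Menger, the answer equals the max flow.
Path Well→Ref (+1); total 1.
Path Well→M1→Ref (+1); total 2.
Path Well→M3→Ref (+1); total 3.
Path Well→P5→Ref (+1); total 4.
Path Well→M2→Ref (+1); total 5.
Path Well→M4→Ref (+1); total 6.
No residual Well→Ref path; max flow = 6.
Certifying cut of size 6: {Well→M1, Well→M2, Well→M3, Well→M4, Well→P5, Well→Ref}.

6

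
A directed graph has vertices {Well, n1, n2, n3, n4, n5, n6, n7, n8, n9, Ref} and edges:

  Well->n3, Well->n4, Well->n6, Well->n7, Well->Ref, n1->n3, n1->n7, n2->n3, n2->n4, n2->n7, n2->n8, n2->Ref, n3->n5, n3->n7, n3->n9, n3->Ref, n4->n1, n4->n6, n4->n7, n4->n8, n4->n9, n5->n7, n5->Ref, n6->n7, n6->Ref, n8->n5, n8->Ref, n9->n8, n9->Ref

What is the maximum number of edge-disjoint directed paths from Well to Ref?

Assign every edge capacity 1; by Menger, the answer equals the max flow.
Path Well→Ref (+1); total 1.
Path Well→n3→Ref (+1); total 2.
Path Well→n6→Ref (+1); total 3.
Path Well→n4→n8→Ref (+1); total 4.
No residual Well→Ref path; max flow = 4.
Certifying cut of size 4: {Well→Ref, Well→n3, Well→n4, Well→n6}.

4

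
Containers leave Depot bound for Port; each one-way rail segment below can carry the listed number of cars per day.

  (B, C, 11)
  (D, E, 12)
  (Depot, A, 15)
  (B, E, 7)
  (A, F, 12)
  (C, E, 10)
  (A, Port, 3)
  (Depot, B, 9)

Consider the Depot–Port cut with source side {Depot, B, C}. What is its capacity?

Edges leaving {Depot, B, C}: Depot→A (15), B→E (7), C→E (10).
Cut capacity = 15 + 7 + 10 = 32.

32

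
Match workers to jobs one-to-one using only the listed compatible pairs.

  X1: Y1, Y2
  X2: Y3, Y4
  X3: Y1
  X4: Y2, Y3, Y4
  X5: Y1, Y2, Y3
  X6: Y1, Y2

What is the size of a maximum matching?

4

Unit-capacity flow: source→left, listed edges, right→sink; max matching = max flow.
Augmenting path X1→Y1 (+1); matched 1.
Augmenting path X2→Y3 (+1); matched 2.
Augmenting path X4→Y2 (+1); matched 3.
Augmenting path X5→Y2→X4→Y4 (+1); matched 4.
No augmenting path remains; maximum matching = 4.
König certificate: {Y1, Y2, Y3, Y4} is a vertex cover of size 4 (every listed pair touches it), so no matching can be larger.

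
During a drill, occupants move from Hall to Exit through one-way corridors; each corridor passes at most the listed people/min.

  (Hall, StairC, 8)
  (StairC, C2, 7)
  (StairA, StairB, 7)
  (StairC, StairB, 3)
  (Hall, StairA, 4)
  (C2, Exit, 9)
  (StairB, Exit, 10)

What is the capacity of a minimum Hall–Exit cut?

12

Augment Hall→StairC→C2→Exit: bottleneck 7, flow now 7.
Augment Hall→StairC→StairB→Exit: bottleneck 1, flow now 8.
Augment Hall→StairA→StairB→Exit: bottleneck 4, flow now 12.
No augmenting path remains; maximum flow = 12.
By max-flow min-cut, the minimum cut capacity equals the max flow.
In the residual graph, reachable from Hall: {Hall}.
Min-cut edges: Hall→StairC (8), Hall→StairA (4); capacity 8 + 4 = 12.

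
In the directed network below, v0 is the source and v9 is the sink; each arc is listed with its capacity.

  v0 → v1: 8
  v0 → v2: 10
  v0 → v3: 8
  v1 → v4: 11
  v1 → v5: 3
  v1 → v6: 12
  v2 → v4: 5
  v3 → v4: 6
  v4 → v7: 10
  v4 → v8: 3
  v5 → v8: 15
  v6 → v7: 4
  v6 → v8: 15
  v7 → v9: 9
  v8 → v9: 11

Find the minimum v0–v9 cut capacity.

19

Augment v0→v1→v4→v7→v9: bottleneck 8, flow now 8.
Augment v0→v2→v4→v7→v9: bottleneck 1, flow now 9.
Augment v0→v2→v4→v8→v9: bottleneck 3, flow now 12.
Augment v0→v2→v4→v1→v5→v8→v9: bottleneck 1, flow now 13. (uses reverse residual edge)
Augment v0→v3→v4→v1→v5→v8→v9: bottleneck 2, flow now 15. (uses reverse residual edge)
Augment v0→v3→v4→v1→v6→v8→v9: bottleneck 4, flow now 19. (uses reverse residual edge)
No augmenting path remains; maximum flow = 19.
By max-flow min-cut, the minimum cut capacity equals the max flow.
In the residual graph, reachable from v0: {v0, v2, v3}.
Min-cut edges: v0→v1 (8), v2→v4 (5), v3→v4 (6); capacity 8 + 5 + 6 = 19.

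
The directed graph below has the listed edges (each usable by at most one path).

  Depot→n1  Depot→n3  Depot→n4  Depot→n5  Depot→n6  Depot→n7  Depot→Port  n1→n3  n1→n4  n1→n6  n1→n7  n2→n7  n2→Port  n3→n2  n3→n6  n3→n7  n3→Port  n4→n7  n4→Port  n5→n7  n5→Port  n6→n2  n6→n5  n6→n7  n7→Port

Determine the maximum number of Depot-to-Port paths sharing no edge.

6

Assign every edge capacity 1; by Menger, the answer equals the max flow.
Path Depot→Port (+1); total 1.
Path Depot→n3→Port (+1); total 2.
Path Depot→n4→Port (+1); total 3.
Path Depot→n5→Port (+1); total 4.
Path Depot→n7→Port (+1); total 5.
Path Depot→n6→n2→Port (+1); total 6.
No residual Depot→Port path; max flow = 6.
Certifying cut of size 6: {Depot→Port, n2→Port, n3→Port, n4→Port, n5→Port, n7→Port}.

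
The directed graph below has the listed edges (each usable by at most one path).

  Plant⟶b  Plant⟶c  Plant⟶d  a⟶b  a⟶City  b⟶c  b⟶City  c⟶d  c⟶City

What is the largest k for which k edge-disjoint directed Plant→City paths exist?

Assign every edge capacity 1; by Menger, the answer equals the max flow.
Path Plant→b→City (+1); total 1.
Path Plant→c→City (+1); total 2.
No residual Plant→City path; max flow = 2.
Certifying cut of size 2: {Plant→b, Plant→c}.

2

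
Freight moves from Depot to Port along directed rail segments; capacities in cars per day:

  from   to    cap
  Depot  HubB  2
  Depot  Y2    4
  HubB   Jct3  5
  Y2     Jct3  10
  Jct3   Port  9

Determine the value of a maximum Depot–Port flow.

Augment Depot→HubB→Jct3→Port: bottleneck 2, flow now 2.
Augment Depot→Y2→Jct3→Port: bottleneck 4, flow now 6.
No augmenting path remains; maximum flow = 6.
In the residual graph, reachable from Depot: {Depot}.
Min-cut edges: Depot→HubB (2), Depot→Y2 (4); capacity 2 + 4 = 6.
This cut is saturated, so no flow can exceed 6.

6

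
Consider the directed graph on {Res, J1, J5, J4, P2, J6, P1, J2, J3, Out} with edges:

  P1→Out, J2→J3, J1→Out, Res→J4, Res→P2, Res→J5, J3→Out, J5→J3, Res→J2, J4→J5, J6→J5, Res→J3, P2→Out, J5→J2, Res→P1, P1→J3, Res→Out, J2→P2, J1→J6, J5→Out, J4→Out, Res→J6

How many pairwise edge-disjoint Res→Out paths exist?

Assign every edge capacity 1; by Menger, the answer equals the max flow.
Path Res→Out (+1); total 1.
Path Res→J5→Out (+1); total 2.
Path Res→J4→Out (+1); total 3.
Path Res→P2→Out (+1); total 4.
Path Res→P1→Out (+1); total 5.
Path Res→J3→Out (+1); total 6.
No residual Res→Out path; max flow = 6.
Certifying cut of size 6: {J3→Out, J5→Out, P2→Out, Res→J4, Res→Out, Res→P1}.

6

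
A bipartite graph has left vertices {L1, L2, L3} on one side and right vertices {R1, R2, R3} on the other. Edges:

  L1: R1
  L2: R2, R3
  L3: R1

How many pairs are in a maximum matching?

2

Unit-capacity flow: source→left, listed edges, right→sink; max matching = max flow.
Augmenting path L1→R1 (+1); matched 1.
Augmenting path L2→R2 (+1); matched 2.
No augmenting path remains; maximum matching = 2.
König certificate: {L2, R1} is a vertex cover of size 2 (every listed pair touches it), so no matching can be larger.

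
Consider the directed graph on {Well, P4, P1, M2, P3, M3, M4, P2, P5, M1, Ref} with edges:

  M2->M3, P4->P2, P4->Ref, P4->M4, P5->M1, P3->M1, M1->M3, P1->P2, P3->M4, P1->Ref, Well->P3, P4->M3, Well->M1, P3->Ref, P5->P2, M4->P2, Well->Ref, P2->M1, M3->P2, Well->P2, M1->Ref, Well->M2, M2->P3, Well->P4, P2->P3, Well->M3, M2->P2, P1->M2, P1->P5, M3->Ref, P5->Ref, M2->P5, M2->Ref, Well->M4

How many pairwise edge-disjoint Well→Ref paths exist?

6

Assign every edge capacity 1; by Menger, the answer equals the max flow.
Path Well→Ref (+1); total 1.
Path Well→P4→Ref (+1); total 2.
Path Well→M2→Ref (+1); total 3.
Path Well→P3→Ref (+1); total 4.
Path Well→M3→Ref (+1); total 5.
Path Well→M1→Ref (+1); total 6.
No residual Well→Ref path; max flow = 6.
Certifying cut of size 6: {M1→Ref, M3→Ref, P3→Ref, Well→M2, Well→P4, Well→Ref}.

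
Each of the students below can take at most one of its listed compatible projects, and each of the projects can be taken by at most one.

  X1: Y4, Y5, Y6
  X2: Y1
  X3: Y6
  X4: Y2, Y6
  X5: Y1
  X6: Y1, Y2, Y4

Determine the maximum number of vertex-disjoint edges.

5

Unit-capacity flow: source→left, listed edges, right→sink; max matching = max flow.
Augmenting path X1→Y4 (+1); matched 1.
Augmenting path X2→Y1 (+1); matched 2.
Augmenting path X3→Y6 (+1); matched 3.
Augmenting path X4→Y2 (+1); matched 4.
Augmenting path X6→Y4→X1→Y5 (+1); matched 5.
No augmenting path remains; maximum matching = 5.
König certificate: {X1, X3, X4, X6, Y1} is a vertex cover of size 5 (every listed pair touches it), so no matching can be larger.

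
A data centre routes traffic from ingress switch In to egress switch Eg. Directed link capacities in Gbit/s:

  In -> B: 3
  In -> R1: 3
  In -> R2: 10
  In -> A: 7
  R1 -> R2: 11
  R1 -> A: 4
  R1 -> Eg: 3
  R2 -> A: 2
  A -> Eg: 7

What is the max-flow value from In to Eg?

10

Augment In→R1→Eg: bottleneck 3, flow now 3.
Augment In→A→Eg: bottleneck 7, flow now 10.
No augmenting path remains; maximum flow = 10.
In the residual graph, reachable from In: {In, B, R2, A}.
Min-cut edges: In→R1 (3), A→Eg (7); capacity 3 + 7 = 10.
This cut is saturated, so no flow can exceed 10.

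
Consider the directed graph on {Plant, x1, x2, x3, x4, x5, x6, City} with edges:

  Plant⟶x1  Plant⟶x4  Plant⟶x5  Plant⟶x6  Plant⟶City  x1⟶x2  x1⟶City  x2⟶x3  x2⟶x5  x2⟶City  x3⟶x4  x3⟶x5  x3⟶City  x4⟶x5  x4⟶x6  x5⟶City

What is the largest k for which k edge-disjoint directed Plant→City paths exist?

Assign every edge capacity 1; by Menger, the answer equals the max flow.
Path Plant→City (+1); total 1.
Path Plant→x1→City (+1); total 2.
Path Plant→x5→City (+1); total 3.
No residual Plant→City path; max flow = 3.
Certifying cut of size 3: {Plant→City, Plant→x1, x5→City}.

3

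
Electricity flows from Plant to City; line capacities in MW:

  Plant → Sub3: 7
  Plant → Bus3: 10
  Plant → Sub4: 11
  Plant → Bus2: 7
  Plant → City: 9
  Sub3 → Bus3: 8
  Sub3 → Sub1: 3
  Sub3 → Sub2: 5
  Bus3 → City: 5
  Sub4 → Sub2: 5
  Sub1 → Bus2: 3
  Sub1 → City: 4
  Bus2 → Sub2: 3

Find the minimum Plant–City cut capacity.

Augment Plant→City: bottleneck 9, flow now 9.
Augment Plant→Bus3→City: bottleneck 5, flow now 14.
Augment Plant→Sub3→Sub1→City: bottleneck 3, flow now 17.
No augmenting path remains; maximum flow = 17.
By max-flow min-cut, the minimum cut capacity equals the max flow.
In the residual graph, reachable from Plant: {Plant, Sub3, Bus3, Sub4, Bus2, Sub2}.
Min-cut edges: Plant→City (9), Sub3→Sub1 (3), Bus3→City (5); capacity 9 + 3 + 5 = 17.

17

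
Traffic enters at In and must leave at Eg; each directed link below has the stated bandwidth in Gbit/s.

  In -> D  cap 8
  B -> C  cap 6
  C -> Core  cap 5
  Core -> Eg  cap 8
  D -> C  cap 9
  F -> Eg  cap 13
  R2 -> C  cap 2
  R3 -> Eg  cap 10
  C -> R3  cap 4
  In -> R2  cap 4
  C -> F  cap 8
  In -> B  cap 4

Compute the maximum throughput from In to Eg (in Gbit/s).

14

Augment In→B→C→R3→Eg: bottleneck 4, flow now 4.
Augment In→D→C→Core→Eg: bottleneck 5, flow now 9.
Augment In→D→C→F→Eg: bottleneck 3, flow now 12.
Augment In→R2→C→F→Eg: bottleneck 2, flow now 14.
No augmenting path remains; maximum flow = 14.
In the residual graph, reachable from In: {In, R2}.
Min-cut edges: In→B (4), In→D (8), R2→C (2); capacity 4 + 8 + 2 = 14.
This cut is saturated, so no flow can exceed 14.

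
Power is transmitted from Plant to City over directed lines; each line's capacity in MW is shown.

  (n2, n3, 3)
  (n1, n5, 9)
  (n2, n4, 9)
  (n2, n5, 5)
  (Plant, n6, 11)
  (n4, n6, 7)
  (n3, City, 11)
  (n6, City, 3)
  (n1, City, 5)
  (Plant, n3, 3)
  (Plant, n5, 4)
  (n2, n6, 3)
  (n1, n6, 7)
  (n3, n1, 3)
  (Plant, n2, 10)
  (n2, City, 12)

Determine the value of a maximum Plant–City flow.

16

Augment Plant→n2→City: bottleneck 10, flow now 10.
Augment Plant→n3→City: bottleneck 3, flow now 13.
Augment Plant→n6→City: bottleneck 3, flow now 16.
No augmenting path remains; maximum flow = 16.
In the residual graph, reachable from Plant: {Plant, n5, n6}.
Min-cut edges: Plant→n2 (10), Plant→n3 (3), n6→City (3); capacity 10 + 3 + 3 = 16.
This cut is saturated, so no flow can exceed 16.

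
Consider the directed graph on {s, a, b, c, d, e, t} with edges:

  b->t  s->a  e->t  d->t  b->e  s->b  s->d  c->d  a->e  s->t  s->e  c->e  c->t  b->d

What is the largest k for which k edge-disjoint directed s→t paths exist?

4

Assign every edge capacity 1; by Menger, the answer equals the max flow.
Path s→t (+1); total 1.
Path s→b→t (+1); total 2.
Path s→d→t (+1); total 3.
Path s→e→t (+1); total 4.
No residual s→t path; max flow = 4.
Certifying cut of size 4: {e→t, s→b, s→d, s→t}.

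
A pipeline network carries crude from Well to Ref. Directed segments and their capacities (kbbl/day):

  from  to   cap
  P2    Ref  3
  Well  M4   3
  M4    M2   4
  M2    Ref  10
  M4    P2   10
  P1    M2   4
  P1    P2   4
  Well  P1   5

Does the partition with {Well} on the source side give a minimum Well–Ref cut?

Given cut capacity: 5 + 3 = 8.
Augment Well→P1→M2→Ref: bottleneck 4, flow now 4.
Augment Well→P1→P2→Ref: bottleneck 1, flow now 5.
Augment Well→M4→M2→Ref: bottleneck 3, flow now 8.
No augmenting path remains; maximum flow = 8.
Cut capacity 8 equals the max flow, so it is a minimum cut.

Yes — it is a minimum cut (capacity 8).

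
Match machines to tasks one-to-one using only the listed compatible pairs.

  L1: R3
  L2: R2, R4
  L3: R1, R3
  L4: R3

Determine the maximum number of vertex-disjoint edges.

3

Unit-capacity flow: source→left, listed edges, right→sink; max matching = max flow.
Augmenting path L1→R3 (+1); matched 1.
Augmenting path L2→R2 (+1); matched 2.
Augmenting path L3→R1 (+1); matched 3.
No augmenting path remains; maximum matching = 3.
König certificate: {L2, L3, R3} is a vertex cover of size 3 (every listed pair touches it), so no matching can be larger.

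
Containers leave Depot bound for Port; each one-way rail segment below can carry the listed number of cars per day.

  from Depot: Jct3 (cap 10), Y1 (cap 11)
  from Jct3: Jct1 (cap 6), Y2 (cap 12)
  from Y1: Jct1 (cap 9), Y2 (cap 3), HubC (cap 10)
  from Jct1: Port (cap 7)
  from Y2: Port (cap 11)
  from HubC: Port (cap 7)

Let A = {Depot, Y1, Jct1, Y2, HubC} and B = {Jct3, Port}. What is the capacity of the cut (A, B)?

35

Edges leaving {Depot, Y1, Jct1, Y2, HubC}: Depot→Jct3 (10), Jct1→Port (7), Y2→Port (11), HubC→Port (7).
Cut capacity = 10 + 7 + 11 + 7 = 35.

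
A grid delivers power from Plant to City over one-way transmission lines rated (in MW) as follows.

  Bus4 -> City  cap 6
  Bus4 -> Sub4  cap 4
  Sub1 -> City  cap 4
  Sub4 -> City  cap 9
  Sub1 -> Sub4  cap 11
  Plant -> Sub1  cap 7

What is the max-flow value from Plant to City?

Augment Plant→Sub1→City: bottleneck 4, flow now 4.
Augment Plant→Sub1→Sub4→City: bottleneck 3, flow now 7.
No augmenting path remains; maximum flow = 7.
In the residual graph, reachable from Plant: {Plant}.
Min-cut edges: Plant→Sub1 (7); capacity 7 = 7.
This cut is saturated, so no flow can exceed 7.

7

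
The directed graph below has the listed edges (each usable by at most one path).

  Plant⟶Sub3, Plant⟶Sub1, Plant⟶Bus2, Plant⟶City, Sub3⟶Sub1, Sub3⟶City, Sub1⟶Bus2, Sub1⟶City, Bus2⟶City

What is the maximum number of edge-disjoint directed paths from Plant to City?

Assign every edge capacity 1; by Menger, the answer equals the max flow.
Path Plant→City (+1); total 1.
Path Plant→Sub3→City (+1); total 2.
Path Plant→Sub1→City (+1); total 3.
Path Plant→Bus2→City (+1); total 4.
No residual Plant→City path; max flow = 4.
Certifying cut of size 4: {Plant→Bus2, Plant→City, Plant→Sub1, Plant→Sub3}.

4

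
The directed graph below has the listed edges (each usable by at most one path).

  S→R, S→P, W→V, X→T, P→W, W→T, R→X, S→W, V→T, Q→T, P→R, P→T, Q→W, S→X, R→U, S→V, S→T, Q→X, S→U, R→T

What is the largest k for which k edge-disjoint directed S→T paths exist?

Assign every edge capacity 1; by Menger, the answer equals the max flow.
Path S→T (+1); total 1.
Path S→P→T (+1); total 2.
Path S→R→T (+1); total 3.
Path S→V→T (+1); total 4.
Path S→W→T (+1); total 5.
Path S→X→T (+1); total 6.
No residual S→T path; max flow = 6.
Certifying cut of size 6: {S→P, S→R, S→T, S→V, S→W, S→X}.

6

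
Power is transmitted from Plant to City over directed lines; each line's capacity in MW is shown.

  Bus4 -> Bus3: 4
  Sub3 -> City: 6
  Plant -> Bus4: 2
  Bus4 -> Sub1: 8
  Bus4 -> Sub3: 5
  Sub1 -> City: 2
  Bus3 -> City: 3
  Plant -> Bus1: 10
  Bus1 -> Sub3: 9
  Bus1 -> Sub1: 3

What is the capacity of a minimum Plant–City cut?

10

Augment Plant→Bus4→Sub1→City: bottleneck 2, flow now 2.
Augment Plant→Bus1→Sub3→City: bottleneck 6, flow now 8.
Augment Plant→Bus1→Sub1→Bus4→Bus3→City: bottleneck 2, flow now 10. (uses reverse residual edge)
No augmenting path remains; maximum flow = 10.
By max-flow min-cut, the minimum cut capacity equals the max flow.
In the residual graph, reachable from Plant: {Plant, Bus1, Sub1, Sub3}.
Min-cut edges: Plant→Bus4 (2), Sub1→City (2), Sub3→City (6); capacity 2 + 2 + 6 = 10.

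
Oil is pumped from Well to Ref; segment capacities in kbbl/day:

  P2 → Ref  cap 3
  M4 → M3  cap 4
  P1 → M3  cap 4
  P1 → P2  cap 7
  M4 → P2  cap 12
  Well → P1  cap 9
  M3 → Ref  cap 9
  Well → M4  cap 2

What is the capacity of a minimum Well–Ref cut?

9

Augment Well→P1→P2→Ref: bottleneck 3, flow now 3.
Augment Well→P1→M3→Ref: bottleneck 4, flow now 7.
Augment Well→M4→M3→Ref: bottleneck 2, flow now 9.
No augmenting path remains; maximum flow = 9.
By max-flow min-cut, the minimum cut capacity equals the max flow.
In the residual graph, reachable from Well: {Well, P1, P2}.
Min-cut edges: Well→M4 (2), P1→M3 (4), P2→Ref (3); capacity 2 + 4 + 3 = 9.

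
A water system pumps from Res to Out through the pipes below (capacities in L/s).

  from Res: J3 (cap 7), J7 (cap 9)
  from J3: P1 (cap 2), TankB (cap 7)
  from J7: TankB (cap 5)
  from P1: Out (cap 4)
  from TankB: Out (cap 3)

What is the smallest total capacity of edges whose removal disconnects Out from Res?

5

Augment Res→J3→P1→Out: bottleneck 2, flow now 2.
Augment Res→J3→TankB→Out: bottleneck 3, flow now 5.
No augmenting path remains; maximum flow = 5.
By max-flow min-cut, the minimum cut capacity equals the max flow.
In the residual graph, reachable from Res: {Res, J3, J7, TankB}.
Min-cut edges: J3→P1 (2), TankB→Out (3); capacity 2 + 3 = 5.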